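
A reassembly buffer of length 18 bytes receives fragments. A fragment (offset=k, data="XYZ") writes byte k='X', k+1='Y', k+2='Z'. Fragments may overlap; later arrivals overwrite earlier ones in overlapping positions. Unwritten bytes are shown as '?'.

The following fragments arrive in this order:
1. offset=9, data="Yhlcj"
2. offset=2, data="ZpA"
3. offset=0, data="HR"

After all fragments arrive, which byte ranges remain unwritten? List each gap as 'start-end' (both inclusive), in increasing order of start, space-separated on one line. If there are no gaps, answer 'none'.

Answer: 5-8 14-17

Derivation:
Fragment 1: offset=9 len=5
Fragment 2: offset=2 len=3
Fragment 3: offset=0 len=2
Gaps: 5-8 14-17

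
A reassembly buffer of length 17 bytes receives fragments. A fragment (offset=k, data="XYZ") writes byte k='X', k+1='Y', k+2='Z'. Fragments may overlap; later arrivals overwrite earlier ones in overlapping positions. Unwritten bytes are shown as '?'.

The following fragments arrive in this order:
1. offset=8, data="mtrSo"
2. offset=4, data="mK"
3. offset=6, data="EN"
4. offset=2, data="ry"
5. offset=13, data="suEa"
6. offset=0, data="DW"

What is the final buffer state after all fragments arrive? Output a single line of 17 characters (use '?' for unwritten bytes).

Answer: DWrymKENmtrSosuEa

Derivation:
Fragment 1: offset=8 data="mtrSo" -> buffer=????????mtrSo????
Fragment 2: offset=4 data="mK" -> buffer=????mK??mtrSo????
Fragment 3: offset=6 data="EN" -> buffer=????mKENmtrSo????
Fragment 4: offset=2 data="ry" -> buffer=??rymKENmtrSo????
Fragment 5: offset=13 data="suEa" -> buffer=??rymKENmtrSosuEa
Fragment 6: offset=0 data="DW" -> buffer=DWrymKENmtrSosuEa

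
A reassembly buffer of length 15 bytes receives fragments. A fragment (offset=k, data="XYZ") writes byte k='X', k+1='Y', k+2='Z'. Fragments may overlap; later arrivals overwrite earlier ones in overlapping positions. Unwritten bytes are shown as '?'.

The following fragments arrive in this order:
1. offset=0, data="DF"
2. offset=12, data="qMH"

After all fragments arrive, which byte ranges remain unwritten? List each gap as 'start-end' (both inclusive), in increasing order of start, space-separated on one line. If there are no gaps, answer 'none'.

Fragment 1: offset=0 len=2
Fragment 2: offset=12 len=3
Gaps: 2-11

Answer: 2-11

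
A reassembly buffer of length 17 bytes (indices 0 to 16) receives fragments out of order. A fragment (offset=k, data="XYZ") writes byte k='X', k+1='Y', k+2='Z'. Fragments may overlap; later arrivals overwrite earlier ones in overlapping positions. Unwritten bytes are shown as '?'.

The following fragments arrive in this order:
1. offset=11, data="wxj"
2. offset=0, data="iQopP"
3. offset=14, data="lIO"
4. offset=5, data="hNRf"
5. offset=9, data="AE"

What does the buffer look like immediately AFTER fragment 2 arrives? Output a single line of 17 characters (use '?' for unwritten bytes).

Answer: iQopP??????wxj???

Derivation:
Fragment 1: offset=11 data="wxj" -> buffer=???????????wxj???
Fragment 2: offset=0 data="iQopP" -> buffer=iQopP??????wxj???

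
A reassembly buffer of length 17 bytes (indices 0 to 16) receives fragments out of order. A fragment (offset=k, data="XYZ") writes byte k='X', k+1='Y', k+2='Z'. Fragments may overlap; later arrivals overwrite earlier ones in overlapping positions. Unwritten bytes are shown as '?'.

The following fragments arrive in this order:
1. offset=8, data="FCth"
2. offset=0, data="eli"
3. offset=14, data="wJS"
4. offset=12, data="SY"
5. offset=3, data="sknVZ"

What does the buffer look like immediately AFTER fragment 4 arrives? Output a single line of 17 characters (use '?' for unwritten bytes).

Answer: eli?????FCthSYwJS

Derivation:
Fragment 1: offset=8 data="FCth" -> buffer=????????FCth?????
Fragment 2: offset=0 data="eli" -> buffer=eli?????FCth?????
Fragment 3: offset=14 data="wJS" -> buffer=eli?????FCth??wJS
Fragment 4: offset=12 data="SY" -> buffer=eli?????FCthSYwJS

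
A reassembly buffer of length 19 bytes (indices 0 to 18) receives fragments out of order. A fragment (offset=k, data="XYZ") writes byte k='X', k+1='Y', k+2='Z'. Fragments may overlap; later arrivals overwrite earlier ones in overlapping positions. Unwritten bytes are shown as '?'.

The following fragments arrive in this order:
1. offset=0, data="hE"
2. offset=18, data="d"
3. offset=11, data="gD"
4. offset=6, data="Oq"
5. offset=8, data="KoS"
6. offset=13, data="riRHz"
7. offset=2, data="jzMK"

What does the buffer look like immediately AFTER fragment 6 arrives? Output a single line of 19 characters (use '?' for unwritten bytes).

Answer: hE????OqKoSgDriRHzd

Derivation:
Fragment 1: offset=0 data="hE" -> buffer=hE?????????????????
Fragment 2: offset=18 data="d" -> buffer=hE????????????????d
Fragment 3: offset=11 data="gD" -> buffer=hE?????????gD?????d
Fragment 4: offset=6 data="Oq" -> buffer=hE????Oq???gD?????d
Fragment 5: offset=8 data="KoS" -> buffer=hE????OqKoSgD?????d
Fragment 6: offset=13 data="riRHz" -> buffer=hE????OqKoSgDriRHzd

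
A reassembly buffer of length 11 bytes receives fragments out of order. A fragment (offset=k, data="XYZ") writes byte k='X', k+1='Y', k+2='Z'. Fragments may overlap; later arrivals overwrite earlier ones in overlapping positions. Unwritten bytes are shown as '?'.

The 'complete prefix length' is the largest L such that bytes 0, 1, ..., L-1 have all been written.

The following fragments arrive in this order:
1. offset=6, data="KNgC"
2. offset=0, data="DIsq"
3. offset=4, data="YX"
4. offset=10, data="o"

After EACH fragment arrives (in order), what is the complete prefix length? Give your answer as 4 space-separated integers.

Answer: 0 4 10 11

Derivation:
Fragment 1: offset=6 data="KNgC" -> buffer=??????KNgC? -> prefix_len=0
Fragment 2: offset=0 data="DIsq" -> buffer=DIsq??KNgC? -> prefix_len=4
Fragment 3: offset=4 data="YX" -> buffer=DIsqYXKNgC? -> prefix_len=10
Fragment 4: offset=10 data="o" -> buffer=DIsqYXKNgCo -> prefix_len=11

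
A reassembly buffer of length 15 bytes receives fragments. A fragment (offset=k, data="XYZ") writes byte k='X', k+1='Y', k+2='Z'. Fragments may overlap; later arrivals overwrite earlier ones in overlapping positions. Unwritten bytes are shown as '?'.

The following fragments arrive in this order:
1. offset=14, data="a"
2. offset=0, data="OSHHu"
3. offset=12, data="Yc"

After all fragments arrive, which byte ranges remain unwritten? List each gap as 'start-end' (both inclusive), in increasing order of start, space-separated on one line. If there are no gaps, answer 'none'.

Answer: 5-11

Derivation:
Fragment 1: offset=14 len=1
Fragment 2: offset=0 len=5
Fragment 3: offset=12 len=2
Gaps: 5-11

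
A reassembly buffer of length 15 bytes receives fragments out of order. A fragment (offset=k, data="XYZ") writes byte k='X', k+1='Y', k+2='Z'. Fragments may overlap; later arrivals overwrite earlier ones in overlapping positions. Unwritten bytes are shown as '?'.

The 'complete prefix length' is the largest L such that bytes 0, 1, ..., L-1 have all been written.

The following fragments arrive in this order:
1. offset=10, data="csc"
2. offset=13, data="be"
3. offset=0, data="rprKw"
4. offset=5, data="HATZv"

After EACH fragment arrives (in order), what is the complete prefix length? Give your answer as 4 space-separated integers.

Answer: 0 0 5 15

Derivation:
Fragment 1: offset=10 data="csc" -> buffer=??????????csc?? -> prefix_len=0
Fragment 2: offset=13 data="be" -> buffer=??????????cscbe -> prefix_len=0
Fragment 3: offset=0 data="rprKw" -> buffer=rprKw?????cscbe -> prefix_len=5
Fragment 4: offset=5 data="HATZv" -> buffer=rprKwHATZvcscbe -> prefix_len=15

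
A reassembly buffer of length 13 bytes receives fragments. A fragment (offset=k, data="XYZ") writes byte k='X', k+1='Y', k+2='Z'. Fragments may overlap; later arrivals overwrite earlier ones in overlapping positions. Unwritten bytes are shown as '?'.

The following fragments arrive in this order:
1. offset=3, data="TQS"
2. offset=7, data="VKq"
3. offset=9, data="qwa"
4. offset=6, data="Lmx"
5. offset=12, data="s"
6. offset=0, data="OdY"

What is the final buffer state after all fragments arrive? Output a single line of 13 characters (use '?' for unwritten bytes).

Fragment 1: offset=3 data="TQS" -> buffer=???TQS???????
Fragment 2: offset=7 data="VKq" -> buffer=???TQS?VKq???
Fragment 3: offset=9 data="qwa" -> buffer=???TQS?VKqwa?
Fragment 4: offset=6 data="Lmx" -> buffer=???TQSLmxqwa?
Fragment 5: offset=12 data="s" -> buffer=???TQSLmxqwas
Fragment 6: offset=0 data="OdY" -> buffer=OdYTQSLmxqwas

Answer: OdYTQSLmxqwas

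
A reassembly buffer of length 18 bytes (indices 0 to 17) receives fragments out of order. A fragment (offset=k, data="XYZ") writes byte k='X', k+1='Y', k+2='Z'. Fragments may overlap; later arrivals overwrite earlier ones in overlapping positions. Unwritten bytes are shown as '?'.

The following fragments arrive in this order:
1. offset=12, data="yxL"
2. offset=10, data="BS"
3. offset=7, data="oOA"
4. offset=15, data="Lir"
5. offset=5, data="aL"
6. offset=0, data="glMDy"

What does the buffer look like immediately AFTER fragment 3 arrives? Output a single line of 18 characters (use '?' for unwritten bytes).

Answer: ???????oOABSyxL???

Derivation:
Fragment 1: offset=12 data="yxL" -> buffer=????????????yxL???
Fragment 2: offset=10 data="BS" -> buffer=??????????BSyxL???
Fragment 3: offset=7 data="oOA" -> buffer=???????oOABSyxL???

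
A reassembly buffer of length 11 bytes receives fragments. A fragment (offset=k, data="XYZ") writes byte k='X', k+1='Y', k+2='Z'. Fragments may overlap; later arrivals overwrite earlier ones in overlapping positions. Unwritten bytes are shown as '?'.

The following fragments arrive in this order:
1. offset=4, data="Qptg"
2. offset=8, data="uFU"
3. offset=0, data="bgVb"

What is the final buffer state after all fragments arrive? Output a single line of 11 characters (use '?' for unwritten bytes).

Answer: bgVbQptguFU

Derivation:
Fragment 1: offset=4 data="Qptg" -> buffer=????Qptg???
Fragment 2: offset=8 data="uFU" -> buffer=????QptguFU
Fragment 3: offset=0 data="bgVb" -> buffer=bgVbQptguFU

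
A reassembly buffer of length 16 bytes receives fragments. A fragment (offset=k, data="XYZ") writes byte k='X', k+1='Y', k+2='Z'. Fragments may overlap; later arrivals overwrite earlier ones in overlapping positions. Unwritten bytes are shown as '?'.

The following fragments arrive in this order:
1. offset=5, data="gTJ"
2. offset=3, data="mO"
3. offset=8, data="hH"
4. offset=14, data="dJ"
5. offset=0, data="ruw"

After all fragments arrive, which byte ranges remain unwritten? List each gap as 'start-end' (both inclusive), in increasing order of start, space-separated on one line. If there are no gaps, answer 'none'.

Answer: 10-13

Derivation:
Fragment 1: offset=5 len=3
Fragment 2: offset=3 len=2
Fragment 3: offset=8 len=2
Fragment 4: offset=14 len=2
Fragment 5: offset=0 len=3
Gaps: 10-13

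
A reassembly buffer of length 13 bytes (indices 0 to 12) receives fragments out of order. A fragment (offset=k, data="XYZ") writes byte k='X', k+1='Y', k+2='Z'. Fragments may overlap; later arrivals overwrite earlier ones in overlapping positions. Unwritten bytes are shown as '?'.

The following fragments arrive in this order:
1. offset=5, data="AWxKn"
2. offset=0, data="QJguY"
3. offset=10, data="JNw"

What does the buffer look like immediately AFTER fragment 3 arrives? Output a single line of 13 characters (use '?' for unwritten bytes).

Answer: QJguYAWxKnJNw

Derivation:
Fragment 1: offset=5 data="AWxKn" -> buffer=?????AWxKn???
Fragment 2: offset=0 data="QJguY" -> buffer=QJguYAWxKn???
Fragment 3: offset=10 data="JNw" -> buffer=QJguYAWxKnJNw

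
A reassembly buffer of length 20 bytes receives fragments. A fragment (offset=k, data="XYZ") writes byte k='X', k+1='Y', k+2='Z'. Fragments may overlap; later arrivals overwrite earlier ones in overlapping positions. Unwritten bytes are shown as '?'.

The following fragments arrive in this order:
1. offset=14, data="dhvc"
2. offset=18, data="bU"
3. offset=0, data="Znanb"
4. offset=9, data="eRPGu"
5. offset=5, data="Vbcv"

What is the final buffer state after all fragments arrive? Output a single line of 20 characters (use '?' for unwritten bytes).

Answer: ZnanbVbcveRPGudhvcbU

Derivation:
Fragment 1: offset=14 data="dhvc" -> buffer=??????????????dhvc??
Fragment 2: offset=18 data="bU" -> buffer=??????????????dhvcbU
Fragment 3: offset=0 data="Znanb" -> buffer=Znanb?????????dhvcbU
Fragment 4: offset=9 data="eRPGu" -> buffer=Znanb????eRPGudhvcbU
Fragment 5: offset=5 data="Vbcv" -> buffer=ZnanbVbcveRPGudhvcbU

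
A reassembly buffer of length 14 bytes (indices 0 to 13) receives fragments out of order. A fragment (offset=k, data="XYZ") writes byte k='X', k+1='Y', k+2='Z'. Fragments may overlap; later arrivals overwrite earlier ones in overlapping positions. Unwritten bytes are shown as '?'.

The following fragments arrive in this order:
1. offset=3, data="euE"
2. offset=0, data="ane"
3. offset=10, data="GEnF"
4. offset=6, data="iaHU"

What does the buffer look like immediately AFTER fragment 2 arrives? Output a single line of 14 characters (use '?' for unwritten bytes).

Fragment 1: offset=3 data="euE" -> buffer=???euE????????
Fragment 2: offset=0 data="ane" -> buffer=aneeuE????????

Answer: aneeuE????????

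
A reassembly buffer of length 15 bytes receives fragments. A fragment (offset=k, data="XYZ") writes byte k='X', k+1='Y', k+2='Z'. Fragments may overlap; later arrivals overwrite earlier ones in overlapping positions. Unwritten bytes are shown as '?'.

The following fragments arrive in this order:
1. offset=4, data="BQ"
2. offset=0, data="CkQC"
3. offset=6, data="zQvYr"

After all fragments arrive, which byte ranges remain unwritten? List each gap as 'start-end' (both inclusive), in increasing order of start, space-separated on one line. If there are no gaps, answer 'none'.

Answer: 11-14

Derivation:
Fragment 1: offset=4 len=2
Fragment 2: offset=0 len=4
Fragment 3: offset=6 len=5
Gaps: 11-14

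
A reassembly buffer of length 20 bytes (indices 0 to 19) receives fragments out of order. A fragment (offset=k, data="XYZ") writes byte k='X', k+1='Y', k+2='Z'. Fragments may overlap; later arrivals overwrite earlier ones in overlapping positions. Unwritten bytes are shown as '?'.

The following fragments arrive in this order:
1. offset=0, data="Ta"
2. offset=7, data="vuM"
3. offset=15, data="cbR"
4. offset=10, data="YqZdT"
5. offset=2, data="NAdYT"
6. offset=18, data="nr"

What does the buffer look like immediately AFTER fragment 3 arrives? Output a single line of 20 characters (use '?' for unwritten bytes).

Fragment 1: offset=0 data="Ta" -> buffer=Ta??????????????????
Fragment 2: offset=7 data="vuM" -> buffer=Ta?????vuM??????????
Fragment 3: offset=15 data="cbR" -> buffer=Ta?????vuM?????cbR??

Answer: Ta?????vuM?????cbR??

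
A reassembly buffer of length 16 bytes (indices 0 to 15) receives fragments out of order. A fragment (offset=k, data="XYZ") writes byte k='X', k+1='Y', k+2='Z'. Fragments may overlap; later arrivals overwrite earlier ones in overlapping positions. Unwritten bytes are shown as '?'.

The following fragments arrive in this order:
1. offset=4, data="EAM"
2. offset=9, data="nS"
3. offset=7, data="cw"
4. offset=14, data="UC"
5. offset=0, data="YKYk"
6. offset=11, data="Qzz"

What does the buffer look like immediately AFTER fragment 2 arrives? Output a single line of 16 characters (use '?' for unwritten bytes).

Fragment 1: offset=4 data="EAM" -> buffer=????EAM?????????
Fragment 2: offset=9 data="nS" -> buffer=????EAM??nS?????

Answer: ????EAM??nS?????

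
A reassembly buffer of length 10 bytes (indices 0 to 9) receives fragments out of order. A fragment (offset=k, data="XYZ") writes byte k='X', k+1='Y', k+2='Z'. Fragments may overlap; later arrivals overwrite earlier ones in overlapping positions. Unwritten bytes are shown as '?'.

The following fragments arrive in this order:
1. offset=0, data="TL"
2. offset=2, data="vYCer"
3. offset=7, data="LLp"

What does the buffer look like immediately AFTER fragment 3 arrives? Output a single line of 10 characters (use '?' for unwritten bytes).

Fragment 1: offset=0 data="TL" -> buffer=TL????????
Fragment 2: offset=2 data="vYCer" -> buffer=TLvYCer???
Fragment 3: offset=7 data="LLp" -> buffer=TLvYCerLLp

Answer: TLvYCerLLp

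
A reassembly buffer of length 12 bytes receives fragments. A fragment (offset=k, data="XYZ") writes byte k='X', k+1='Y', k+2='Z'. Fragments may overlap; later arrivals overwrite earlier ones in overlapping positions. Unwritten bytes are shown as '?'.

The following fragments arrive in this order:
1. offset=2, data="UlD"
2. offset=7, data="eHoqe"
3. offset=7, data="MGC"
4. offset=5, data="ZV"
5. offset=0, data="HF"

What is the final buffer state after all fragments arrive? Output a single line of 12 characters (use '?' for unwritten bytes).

Answer: HFUlDZVMGCqe

Derivation:
Fragment 1: offset=2 data="UlD" -> buffer=??UlD???????
Fragment 2: offset=7 data="eHoqe" -> buffer=??UlD??eHoqe
Fragment 3: offset=7 data="MGC" -> buffer=??UlD??MGCqe
Fragment 4: offset=5 data="ZV" -> buffer=??UlDZVMGCqe
Fragment 5: offset=0 data="HF" -> buffer=HFUlDZVMGCqe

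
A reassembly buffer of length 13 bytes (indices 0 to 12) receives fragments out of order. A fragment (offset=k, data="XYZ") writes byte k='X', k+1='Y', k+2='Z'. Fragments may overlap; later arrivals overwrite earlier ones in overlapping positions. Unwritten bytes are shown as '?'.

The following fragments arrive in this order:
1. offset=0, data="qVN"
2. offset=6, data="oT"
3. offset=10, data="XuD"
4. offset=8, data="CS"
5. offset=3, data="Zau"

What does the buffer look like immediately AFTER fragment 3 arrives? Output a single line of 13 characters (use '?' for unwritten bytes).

Fragment 1: offset=0 data="qVN" -> buffer=qVN??????????
Fragment 2: offset=6 data="oT" -> buffer=qVN???oT?????
Fragment 3: offset=10 data="XuD" -> buffer=qVN???oT??XuD

Answer: qVN???oT??XuD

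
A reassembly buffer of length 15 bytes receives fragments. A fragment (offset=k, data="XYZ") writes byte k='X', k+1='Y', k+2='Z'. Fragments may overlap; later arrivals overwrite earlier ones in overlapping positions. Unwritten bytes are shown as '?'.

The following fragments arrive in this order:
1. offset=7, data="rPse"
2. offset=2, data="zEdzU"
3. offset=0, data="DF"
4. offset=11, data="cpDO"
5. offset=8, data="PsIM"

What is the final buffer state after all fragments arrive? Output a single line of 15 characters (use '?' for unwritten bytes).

Answer: DFzEdzUrPsIMpDO

Derivation:
Fragment 1: offset=7 data="rPse" -> buffer=???????rPse????
Fragment 2: offset=2 data="zEdzU" -> buffer=??zEdzUrPse????
Fragment 3: offset=0 data="DF" -> buffer=DFzEdzUrPse????
Fragment 4: offset=11 data="cpDO" -> buffer=DFzEdzUrPsecpDO
Fragment 5: offset=8 data="PsIM" -> buffer=DFzEdzUrPsIMpDO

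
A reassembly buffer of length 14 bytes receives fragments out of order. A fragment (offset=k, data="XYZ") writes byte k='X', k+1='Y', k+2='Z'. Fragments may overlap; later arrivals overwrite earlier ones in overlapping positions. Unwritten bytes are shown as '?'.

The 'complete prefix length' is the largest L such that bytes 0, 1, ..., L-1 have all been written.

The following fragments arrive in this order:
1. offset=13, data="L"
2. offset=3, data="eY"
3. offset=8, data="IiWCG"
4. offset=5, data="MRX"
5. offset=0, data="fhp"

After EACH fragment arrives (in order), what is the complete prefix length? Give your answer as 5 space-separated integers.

Answer: 0 0 0 0 14

Derivation:
Fragment 1: offset=13 data="L" -> buffer=?????????????L -> prefix_len=0
Fragment 2: offset=3 data="eY" -> buffer=???eY????????L -> prefix_len=0
Fragment 3: offset=8 data="IiWCG" -> buffer=???eY???IiWCGL -> prefix_len=0
Fragment 4: offset=5 data="MRX" -> buffer=???eYMRXIiWCGL -> prefix_len=0
Fragment 5: offset=0 data="fhp" -> buffer=fhpeYMRXIiWCGL -> prefix_len=14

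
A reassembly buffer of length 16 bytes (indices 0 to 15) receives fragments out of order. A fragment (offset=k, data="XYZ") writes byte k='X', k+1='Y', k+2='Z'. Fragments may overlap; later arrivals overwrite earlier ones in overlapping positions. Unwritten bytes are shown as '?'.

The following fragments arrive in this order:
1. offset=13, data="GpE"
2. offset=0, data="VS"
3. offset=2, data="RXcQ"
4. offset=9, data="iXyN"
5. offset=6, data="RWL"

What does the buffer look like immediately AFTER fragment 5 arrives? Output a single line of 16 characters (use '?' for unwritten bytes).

Fragment 1: offset=13 data="GpE" -> buffer=?????????????GpE
Fragment 2: offset=0 data="VS" -> buffer=VS???????????GpE
Fragment 3: offset=2 data="RXcQ" -> buffer=VSRXcQ???????GpE
Fragment 4: offset=9 data="iXyN" -> buffer=VSRXcQ???iXyNGpE
Fragment 5: offset=6 data="RWL" -> buffer=VSRXcQRWLiXyNGpE

Answer: VSRXcQRWLiXyNGpE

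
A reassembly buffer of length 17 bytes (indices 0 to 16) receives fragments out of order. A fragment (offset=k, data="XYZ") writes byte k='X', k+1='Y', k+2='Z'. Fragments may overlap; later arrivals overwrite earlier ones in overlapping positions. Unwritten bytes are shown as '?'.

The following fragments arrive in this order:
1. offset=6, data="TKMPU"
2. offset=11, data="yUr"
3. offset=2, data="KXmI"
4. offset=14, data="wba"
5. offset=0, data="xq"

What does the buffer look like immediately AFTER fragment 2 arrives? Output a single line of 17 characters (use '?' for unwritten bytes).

Answer: ??????TKMPUyUr???

Derivation:
Fragment 1: offset=6 data="TKMPU" -> buffer=??????TKMPU??????
Fragment 2: offset=11 data="yUr" -> buffer=??????TKMPUyUr???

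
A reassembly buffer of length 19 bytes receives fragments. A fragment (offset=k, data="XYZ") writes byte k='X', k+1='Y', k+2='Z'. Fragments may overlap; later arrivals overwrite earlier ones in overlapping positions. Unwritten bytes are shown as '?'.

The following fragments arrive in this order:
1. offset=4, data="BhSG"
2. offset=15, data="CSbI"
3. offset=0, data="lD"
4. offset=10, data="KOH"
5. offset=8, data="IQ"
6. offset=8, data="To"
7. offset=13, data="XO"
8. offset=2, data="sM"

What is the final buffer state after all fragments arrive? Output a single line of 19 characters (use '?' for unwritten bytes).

Answer: lDsMBhSGToKOHXOCSbI

Derivation:
Fragment 1: offset=4 data="BhSG" -> buffer=????BhSG???????????
Fragment 2: offset=15 data="CSbI" -> buffer=????BhSG???????CSbI
Fragment 3: offset=0 data="lD" -> buffer=lD??BhSG???????CSbI
Fragment 4: offset=10 data="KOH" -> buffer=lD??BhSG??KOH??CSbI
Fragment 5: offset=8 data="IQ" -> buffer=lD??BhSGIQKOH??CSbI
Fragment 6: offset=8 data="To" -> buffer=lD??BhSGToKOH??CSbI
Fragment 7: offset=13 data="XO" -> buffer=lD??BhSGToKOHXOCSbI
Fragment 8: offset=2 data="sM" -> buffer=lDsMBhSGToKOHXOCSbI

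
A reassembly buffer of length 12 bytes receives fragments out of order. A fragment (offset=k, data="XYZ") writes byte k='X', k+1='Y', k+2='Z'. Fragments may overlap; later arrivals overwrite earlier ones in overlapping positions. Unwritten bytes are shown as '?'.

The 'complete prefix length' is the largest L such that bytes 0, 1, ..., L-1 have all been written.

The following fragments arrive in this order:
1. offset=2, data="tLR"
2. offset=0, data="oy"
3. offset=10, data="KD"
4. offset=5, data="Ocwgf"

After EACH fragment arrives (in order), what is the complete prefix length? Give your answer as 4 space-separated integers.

Answer: 0 5 5 12

Derivation:
Fragment 1: offset=2 data="tLR" -> buffer=??tLR??????? -> prefix_len=0
Fragment 2: offset=0 data="oy" -> buffer=oytLR??????? -> prefix_len=5
Fragment 3: offset=10 data="KD" -> buffer=oytLR?????KD -> prefix_len=5
Fragment 4: offset=5 data="Ocwgf" -> buffer=oytLROcwgfKD -> prefix_len=12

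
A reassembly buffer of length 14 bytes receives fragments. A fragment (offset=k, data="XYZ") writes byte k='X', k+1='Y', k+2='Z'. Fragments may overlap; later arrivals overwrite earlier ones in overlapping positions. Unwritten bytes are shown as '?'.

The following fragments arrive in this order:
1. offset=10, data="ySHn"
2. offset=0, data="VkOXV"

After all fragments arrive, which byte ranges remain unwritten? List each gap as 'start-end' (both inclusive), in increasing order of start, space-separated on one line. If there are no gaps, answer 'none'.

Fragment 1: offset=10 len=4
Fragment 2: offset=0 len=5
Gaps: 5-9

Answer: 5-9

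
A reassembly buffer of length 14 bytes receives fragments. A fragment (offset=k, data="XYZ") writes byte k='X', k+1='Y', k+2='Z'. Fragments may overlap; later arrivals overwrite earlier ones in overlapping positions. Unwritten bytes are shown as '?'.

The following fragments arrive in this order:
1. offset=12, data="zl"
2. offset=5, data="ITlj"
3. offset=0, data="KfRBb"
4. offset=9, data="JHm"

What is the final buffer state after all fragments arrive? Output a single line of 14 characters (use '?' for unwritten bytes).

Answer: KfRBbITljJHmzl

Derivation:
Fragment 1: offset=12 data="zl" -> buffer=????????????zl
Fragment 2: offset=5 data="ITlj" -> buffer=?????ITlj???zl
Fragment 3: offset=0 data="KfRBb" -> buffer=KfRBbITlj???zl
Fragment 4: offset=9 data="JHm" -> buffer=KfRBbITljJHmzl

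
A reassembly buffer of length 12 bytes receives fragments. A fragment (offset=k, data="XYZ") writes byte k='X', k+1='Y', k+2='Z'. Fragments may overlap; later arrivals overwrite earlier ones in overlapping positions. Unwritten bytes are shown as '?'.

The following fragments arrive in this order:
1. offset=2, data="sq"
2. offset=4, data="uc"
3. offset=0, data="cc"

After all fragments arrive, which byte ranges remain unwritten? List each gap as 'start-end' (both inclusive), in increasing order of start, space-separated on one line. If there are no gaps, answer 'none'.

Answer: 6-11

Derivation:
Fragment 1: offset=2 len=2
Fragment 2: offset=4 len=2
Fragment 3: offset=0 len=2
Gaps: 6-11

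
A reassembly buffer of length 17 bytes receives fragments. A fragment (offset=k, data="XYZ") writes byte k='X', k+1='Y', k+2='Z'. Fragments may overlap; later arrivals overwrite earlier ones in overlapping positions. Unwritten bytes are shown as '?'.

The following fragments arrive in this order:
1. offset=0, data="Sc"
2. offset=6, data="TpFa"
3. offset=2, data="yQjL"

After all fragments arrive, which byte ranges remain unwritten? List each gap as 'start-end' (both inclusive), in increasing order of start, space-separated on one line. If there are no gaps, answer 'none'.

Fragment 1: offset=0 len=2
Fragment 2: offset=6 len=4
Fragment 3: offset=2 len=4
Gaps: 10-16

Answer: 10-16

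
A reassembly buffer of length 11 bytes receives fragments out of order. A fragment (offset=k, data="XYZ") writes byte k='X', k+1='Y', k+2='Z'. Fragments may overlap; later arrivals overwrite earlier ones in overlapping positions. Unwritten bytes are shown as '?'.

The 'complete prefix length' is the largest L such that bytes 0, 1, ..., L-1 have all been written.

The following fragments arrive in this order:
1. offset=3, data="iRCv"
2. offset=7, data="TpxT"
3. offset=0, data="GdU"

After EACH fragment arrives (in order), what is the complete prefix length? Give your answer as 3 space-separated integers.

Fragment 1: offset=3 data="iRCv" -> buffer=???iRCv???? -> prefix_len=0
Fragment 2: offset=7 data="TpxT" -> buffer=???iRCvTpxT -> prefix_len=0
Fragment 3: offset=0 data="GdU" -> buffer=GdUiRCvTpxT -> prefix_len=11

Answer: 0 0 11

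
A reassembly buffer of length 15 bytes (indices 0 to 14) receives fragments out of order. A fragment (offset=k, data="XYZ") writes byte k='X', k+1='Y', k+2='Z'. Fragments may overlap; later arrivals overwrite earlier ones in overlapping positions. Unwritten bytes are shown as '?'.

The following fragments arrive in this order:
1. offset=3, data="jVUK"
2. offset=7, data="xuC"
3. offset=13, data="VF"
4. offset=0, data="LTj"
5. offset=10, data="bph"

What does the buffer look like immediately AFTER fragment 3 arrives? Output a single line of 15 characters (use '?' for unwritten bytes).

Answer: ???jVUKxuC???VF

Derivation:
Fragment 1: offset=3 data="jVUK" -> buffer=???jVUK????????
Fragment 2: offset=7 data="xuC" -> buffer=???jVUKxuC?????
Fragment 3: offset=13 data="VF" -> buffer=???jVUKxuC???VF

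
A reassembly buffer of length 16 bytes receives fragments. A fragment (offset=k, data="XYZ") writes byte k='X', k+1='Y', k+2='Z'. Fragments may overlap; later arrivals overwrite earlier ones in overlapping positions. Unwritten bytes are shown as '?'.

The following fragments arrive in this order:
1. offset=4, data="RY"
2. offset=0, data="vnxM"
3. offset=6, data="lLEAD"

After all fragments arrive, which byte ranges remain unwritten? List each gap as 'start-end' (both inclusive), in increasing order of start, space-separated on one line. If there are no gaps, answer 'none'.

Answer: 11-15

Derivation:
Fragment 1: offset=4 len=2
Fragment 2: offset=0 len=4
Fragment 3: offset=6 len=5
Gaps: 11-15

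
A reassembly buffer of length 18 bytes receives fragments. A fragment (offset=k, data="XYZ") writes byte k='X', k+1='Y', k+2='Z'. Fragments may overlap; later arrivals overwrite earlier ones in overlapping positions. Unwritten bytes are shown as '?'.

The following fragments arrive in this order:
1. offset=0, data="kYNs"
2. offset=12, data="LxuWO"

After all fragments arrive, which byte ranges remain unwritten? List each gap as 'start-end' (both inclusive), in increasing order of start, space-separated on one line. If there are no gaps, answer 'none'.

Answer: 4-11 17-17

Derivation:
Fragment 1: offset=0 len=4
Fragment 2: offset=12 len=5
Gaps: 4-11 17-17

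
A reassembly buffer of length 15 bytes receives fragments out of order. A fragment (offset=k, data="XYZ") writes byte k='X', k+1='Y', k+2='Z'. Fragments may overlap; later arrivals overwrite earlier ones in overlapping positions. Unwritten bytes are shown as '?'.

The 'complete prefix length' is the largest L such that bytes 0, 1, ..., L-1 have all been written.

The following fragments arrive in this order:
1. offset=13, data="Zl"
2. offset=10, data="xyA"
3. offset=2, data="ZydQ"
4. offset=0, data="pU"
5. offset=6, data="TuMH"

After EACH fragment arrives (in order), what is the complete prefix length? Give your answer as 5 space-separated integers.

Fragment 1: offset=13 data="Zl" -> buffer=?????????????Zl -> prefix_len=0
Fragment 2: offset=10 data="xyA" -> buffer=??????????xyAZl -> prefix_len=0
Fragment 3: offset=2 data="ZydQ" -> buffer=??ZydQ????xyAZl -> prefix_len=0
Fragment 4: offset=0 data="pU" -> buffer=pUZydQ????xyAZl -> prefix_len=6
Fragment 5: offset=6 data="TuMH" -> buffer=pUZydQTuMHxyAZl -> prefix_len=15

Answer: 0 0 0 6 15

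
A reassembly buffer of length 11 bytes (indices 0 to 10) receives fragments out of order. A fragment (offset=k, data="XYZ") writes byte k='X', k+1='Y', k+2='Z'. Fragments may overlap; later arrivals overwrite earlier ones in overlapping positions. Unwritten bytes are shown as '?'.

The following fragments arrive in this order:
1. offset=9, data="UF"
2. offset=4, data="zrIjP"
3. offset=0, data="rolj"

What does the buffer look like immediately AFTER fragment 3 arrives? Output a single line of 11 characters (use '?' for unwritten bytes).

Answer: roljzrIjPUF

Derivation:
Fragment 1: offset=9 data="UF" -> buffer=?????????UF
Fragment 2: offset=4 data="zrIjP" -> buffer=????zrIjPUF
Fragment 3: offset=0 data="rolj" -> buffer=roljzrIjPUF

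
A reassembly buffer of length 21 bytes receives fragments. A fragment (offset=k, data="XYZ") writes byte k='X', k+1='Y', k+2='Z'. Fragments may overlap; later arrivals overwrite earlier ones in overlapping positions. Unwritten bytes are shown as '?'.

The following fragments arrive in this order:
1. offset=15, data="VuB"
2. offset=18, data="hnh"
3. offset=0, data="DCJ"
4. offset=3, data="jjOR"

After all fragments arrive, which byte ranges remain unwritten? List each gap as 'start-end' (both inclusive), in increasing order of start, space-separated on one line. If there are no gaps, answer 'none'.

Fragment 1: offset=15 len=3
Fragment 2: offset=18 len=3
Fragment 3: offset=0 len=3
Fragment 4: offset=3 len=4
Gaps: 7-14

Answer: 7-14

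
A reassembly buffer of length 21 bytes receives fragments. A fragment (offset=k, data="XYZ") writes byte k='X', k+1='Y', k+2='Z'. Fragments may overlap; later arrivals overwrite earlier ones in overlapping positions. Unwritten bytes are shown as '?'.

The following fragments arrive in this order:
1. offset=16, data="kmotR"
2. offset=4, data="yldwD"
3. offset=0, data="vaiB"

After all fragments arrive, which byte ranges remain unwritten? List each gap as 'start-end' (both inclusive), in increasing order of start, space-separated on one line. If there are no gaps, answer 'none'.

Fragment 1: offset=16 len=5
Fragment 2: offset=4 len=5
Fragment 3: offset=0 len=4
Gaps: 9-15

Answer: 9-15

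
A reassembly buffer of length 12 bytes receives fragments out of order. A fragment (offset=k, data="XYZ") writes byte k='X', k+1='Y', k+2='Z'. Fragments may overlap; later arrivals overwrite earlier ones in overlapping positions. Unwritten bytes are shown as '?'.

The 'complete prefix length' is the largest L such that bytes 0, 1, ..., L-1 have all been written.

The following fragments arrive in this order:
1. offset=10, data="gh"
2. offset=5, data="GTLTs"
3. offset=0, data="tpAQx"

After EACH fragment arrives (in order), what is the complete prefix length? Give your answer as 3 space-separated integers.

Answer: 0 0 12

Derivation:
Fragment 1: offset=10 data="gh" -> buffer=??????????gh -> prefix_len=0
Fragment 2: offset=5 data="GTLTs" -> buffer=?????GTLTsgh -> prefix_len=0
Fragment 3: offset=0 data="tpAQx" -> buffer=tpAQxGTLTsgh -> prefix_len=12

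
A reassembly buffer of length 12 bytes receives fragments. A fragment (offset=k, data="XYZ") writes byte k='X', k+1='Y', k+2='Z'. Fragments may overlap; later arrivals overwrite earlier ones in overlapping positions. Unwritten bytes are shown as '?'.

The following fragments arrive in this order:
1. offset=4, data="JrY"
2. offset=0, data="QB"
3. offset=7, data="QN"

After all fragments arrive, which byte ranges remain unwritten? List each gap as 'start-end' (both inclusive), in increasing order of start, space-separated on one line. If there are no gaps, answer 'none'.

Answer: 2-3 9-11

Derivation:
Fragment 1: offset=4 len=3
Fragment 2: offset=0 len=2
Fragment 3: offset=7 len=2
Gaps: 2-3 9-11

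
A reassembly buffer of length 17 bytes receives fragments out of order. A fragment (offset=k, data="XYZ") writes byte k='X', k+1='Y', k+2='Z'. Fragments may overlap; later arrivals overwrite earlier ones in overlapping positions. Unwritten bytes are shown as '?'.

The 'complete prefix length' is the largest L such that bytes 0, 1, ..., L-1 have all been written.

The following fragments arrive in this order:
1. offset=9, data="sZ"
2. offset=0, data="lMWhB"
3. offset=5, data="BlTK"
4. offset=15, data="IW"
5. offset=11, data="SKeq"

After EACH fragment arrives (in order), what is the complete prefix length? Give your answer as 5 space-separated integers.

Answer: 0 5 11 11 17

Derivation:
Fragment 1: offset=9 data="sZ" -> buffer=?????????sZ?????? -> prefix_len=0
Fragment 2: offset=0 data="lMWhB" -> buffer=lMWhB????sZ?????? -> prefix_len=5
Fragment 3: offset=5 data="BlTK" -> buffer=lMWhBBlTKsZ?????? -> prefix_len=11
Fragment 4: offset=15 data="IW" -> buffer=lMWhBBlTKsZ????IW -> prefix_len=11
Fragment 5: offset=11 data="SKeq" -> buffer=lMWhBBlTKsZSKeqIW -> prefix_len=17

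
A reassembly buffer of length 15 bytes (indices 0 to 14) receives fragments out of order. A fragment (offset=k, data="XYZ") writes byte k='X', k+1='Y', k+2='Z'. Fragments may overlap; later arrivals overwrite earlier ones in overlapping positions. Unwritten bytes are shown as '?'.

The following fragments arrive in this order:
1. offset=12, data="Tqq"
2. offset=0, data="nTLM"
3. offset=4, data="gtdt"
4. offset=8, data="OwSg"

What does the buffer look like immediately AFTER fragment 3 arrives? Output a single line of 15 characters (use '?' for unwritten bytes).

Answer: nTLMgtdt????Tqq

Derivation:
Fragment 1: offset=12 data="Tqq" -> buffer=????????????Tqq
Fragment 2: offset=0 data="nTLM" -> buffer=nTLM????????Tqq
Fragment 3: offset=4 data="gtdt" -> buffer=nTLMgtdt????Tqq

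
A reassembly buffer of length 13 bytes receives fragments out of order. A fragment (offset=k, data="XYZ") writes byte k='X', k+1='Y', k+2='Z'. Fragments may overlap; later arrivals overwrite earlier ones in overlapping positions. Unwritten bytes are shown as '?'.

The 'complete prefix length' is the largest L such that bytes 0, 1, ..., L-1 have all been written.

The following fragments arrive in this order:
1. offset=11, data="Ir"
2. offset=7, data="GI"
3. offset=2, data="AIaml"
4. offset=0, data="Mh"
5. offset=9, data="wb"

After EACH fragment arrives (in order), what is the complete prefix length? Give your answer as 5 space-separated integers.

Fragment 1: offset=11 data="Ir" -> buffer=???????????Ir -> prefix_len=0
Fragment 2: offset=7 data="GI" -> buffer=???????GI??Ir -> prefix_len=0
Fragment 3: offset=2 data="AIaml" -> buffer=??AIamlGI??Ir -> prefix_len=0
Fragment 4: offset=0 data="Mh" -> buffer=MhAIamlGI??Ir -> prefix_len=9
Fragment 5: offset=9 data="wb" -> buffer=MhAIamlGIwbIr -> prefix_len=13

Answer: 0 0 0 9 13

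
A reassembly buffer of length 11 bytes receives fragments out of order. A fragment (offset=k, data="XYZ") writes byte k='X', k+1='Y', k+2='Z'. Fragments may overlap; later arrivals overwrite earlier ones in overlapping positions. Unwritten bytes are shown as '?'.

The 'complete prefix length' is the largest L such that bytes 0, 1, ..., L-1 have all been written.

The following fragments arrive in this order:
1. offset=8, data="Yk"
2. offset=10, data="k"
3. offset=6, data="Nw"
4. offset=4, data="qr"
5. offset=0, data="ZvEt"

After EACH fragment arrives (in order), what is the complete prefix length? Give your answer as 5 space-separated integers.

Answer: 0 0 0 0 11

Derivation:
Fragment 1: offset=8 data="Yk" -> buffer=????????Yk? -> prefix_len=0
Fragment 2: offset=10 data="k" -> buffer=????????Ykk -> prefix_len=0
Fragment 3: offset=6 data="Nw" -> buffer=??????NwYkk -> prefix_len=0
Fragment 4: offset=4 data="qr" -> buffer=????qrNwYkk -> prefix_len=0
Fragment 5: offset=0 data="ZvEt" -> buffer=ZvEtqrNwYkk -> prefix_len=11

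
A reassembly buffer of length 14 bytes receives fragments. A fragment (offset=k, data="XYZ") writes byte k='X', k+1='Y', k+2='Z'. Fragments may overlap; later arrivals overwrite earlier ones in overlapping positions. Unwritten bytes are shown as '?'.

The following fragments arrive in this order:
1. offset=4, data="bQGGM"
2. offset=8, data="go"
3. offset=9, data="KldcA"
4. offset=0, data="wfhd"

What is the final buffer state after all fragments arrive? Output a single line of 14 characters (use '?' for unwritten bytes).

Answer: wfhdbQGGgKldcA

Derivation:
Fragment 1: offset=4 data="bQGGM" -> buffer=????bQGGM?????
Fragment 2: offset=8 data="go" -> buffer=????bQGGgo????
Fragment 3: offset=9 data="KldcA" -> buffer=????bQGGgKldcA
Fragment 4: offset=0 data="wfhd" -> buffer=wfhdbQGGgKldcA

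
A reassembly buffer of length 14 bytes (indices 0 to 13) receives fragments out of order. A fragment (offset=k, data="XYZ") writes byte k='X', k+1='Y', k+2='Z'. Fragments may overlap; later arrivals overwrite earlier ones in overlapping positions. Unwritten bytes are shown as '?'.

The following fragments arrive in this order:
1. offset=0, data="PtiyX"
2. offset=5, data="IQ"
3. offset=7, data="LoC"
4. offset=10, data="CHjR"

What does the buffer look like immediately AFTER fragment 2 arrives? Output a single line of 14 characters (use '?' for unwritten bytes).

Fragment 1: offset=0 data="PtiyX" -> buffer=PtiyX?????????
Fragment 2: offset=5 data="IQ" -> buffer=PtiyXIQ???????

Answer: PtiyXIQ???????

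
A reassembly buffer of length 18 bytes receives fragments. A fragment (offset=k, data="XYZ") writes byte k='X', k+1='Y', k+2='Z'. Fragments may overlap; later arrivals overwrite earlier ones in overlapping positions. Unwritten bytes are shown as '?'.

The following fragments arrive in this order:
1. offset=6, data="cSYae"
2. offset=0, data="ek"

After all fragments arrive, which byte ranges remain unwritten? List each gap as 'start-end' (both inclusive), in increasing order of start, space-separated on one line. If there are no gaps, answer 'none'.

Fragment 1: offset=6 len=5
Fragment 2: offset=0 len=2
Gaps: 2-5 11-17

Answer: 2-5 11-17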